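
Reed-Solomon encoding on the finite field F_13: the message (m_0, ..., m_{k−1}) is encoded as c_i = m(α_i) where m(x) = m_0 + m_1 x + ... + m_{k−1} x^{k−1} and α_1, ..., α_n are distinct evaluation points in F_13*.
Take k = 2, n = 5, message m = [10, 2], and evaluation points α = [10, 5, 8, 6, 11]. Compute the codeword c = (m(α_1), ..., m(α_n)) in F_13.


c = [4, 7, 0, 9, 6]

Message polynomial: m(x) = 10 + 2·x (mod 13).
For each evaluation point α_i, compute m(α_i) mod 13:
  α_1 = 10: Horner steps 2 → 4, so m(10) = 4.
  α_2 = 5: Horner steps 2 → 7, so m(5) = 7.
  α_3 = 8: Horner steps 2 → 0, so m(8) = 0.
  α_4 = 6: Horner steps 2 → 9, so m(6) = 9.
  α_5 = 11: Horner steps 2 → 6, so m(11) = 6.
Codeword c = [4, 7, 0, 9, 6] ∈ F_13^5.


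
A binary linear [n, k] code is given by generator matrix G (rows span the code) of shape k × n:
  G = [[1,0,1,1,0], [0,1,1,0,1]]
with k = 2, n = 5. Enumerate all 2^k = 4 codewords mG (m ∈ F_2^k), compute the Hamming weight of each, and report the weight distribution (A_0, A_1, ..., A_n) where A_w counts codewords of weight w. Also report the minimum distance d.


Weight distribution: A_0 = 1, A_3 = 2, A_4 = 1. Minimum distance d = 3.

Enumerate all 2^2 = 4 messages m ∈ F_2^2.
For each, compute codeword c = mG in F_2^5, then tally its weight.
  m = 00 → c = 00000, weight = 0.
  m = 10 → c = 10110, weight = 3.
  m = 01 → c = 01101, weight = 3.
  m = 11 → c = 11011, weight = 4.
Tally weights:
  weight 0: 1 codewords.
  weight 3: 2 codewords.
  weight 4: 1 codewords.
Minimum distance d = smallest w > 0 with A_w > 0 = 3.
Sanity: Σ A_w = 4 = 2^2 = 4 ✓.


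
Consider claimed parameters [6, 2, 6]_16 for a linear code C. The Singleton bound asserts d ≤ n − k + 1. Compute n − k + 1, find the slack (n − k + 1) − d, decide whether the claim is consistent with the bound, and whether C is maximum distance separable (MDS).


Singleton RHS = n − k + 1 = 5, slack = -1, bound violated (no such code; not MDS).

Singleton bound: d ≤ n − k + 1.
Here n = 6, k = 2, so n − k + 1 = 5.
Given d = 6, check d ≤ 5: NO.
Slack = (n − k + 1) − d = -1.
The slack is negative: d = 6 exceeds n − k + 1 = 5 by 1, so the Singleton bound is violated and no linear [6, 2, 6]_16 code can exist. In particular it is not MDS (MDS requires d = n − k + 1 exactly).
Description: the claimed parameters are [6, 2, 6]_16; such a code would be impossible (violates the Singleton bound).


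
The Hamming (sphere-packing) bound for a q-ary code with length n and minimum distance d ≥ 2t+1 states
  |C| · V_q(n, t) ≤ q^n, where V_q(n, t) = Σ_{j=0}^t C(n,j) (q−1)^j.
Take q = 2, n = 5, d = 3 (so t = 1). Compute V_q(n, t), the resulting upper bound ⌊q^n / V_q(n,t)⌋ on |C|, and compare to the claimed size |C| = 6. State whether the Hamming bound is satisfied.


V_q(n, t) = 6, q^n = 32, Hamming bound = 5, |C| = 6 > bound (violated).

Step 1: Compute V_q(n, t) = Σ_{j=0}^1 C(n, j) (q−1)^j.
  j = 0: C(5,0)·(1)^0 = 1·1 = 1.
  j = 1: C(5,1)·(1)^1 = 5·1 = 5.
  V_q(n, t) = 1 + 5 = 6.
Step 2: q^n = 2^5 = 32.
Step 3: Hamming bound ⌊q^n / V_q(n,t)⌋ = ⌊32/6⌋ = 5.
Step 4: Compare |C| = 6 to 5: violated.
The claimed |C| lies above the Hamming bound, so no 2-ary code of length 5 with d ≥ 3 can have 6 codewords.


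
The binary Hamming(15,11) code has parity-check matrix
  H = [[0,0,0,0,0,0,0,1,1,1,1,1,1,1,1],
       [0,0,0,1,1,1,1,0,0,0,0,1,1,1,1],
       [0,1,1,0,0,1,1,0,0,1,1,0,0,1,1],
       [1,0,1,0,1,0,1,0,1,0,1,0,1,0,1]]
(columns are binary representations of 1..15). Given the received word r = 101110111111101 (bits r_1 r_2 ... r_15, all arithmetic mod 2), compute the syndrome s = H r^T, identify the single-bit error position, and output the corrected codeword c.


s = (1, 0, 1, 0)^T, error position = 10, corrected codeword c = 101110111011101

Compute s = H r^T mod 2 one row at a time:
  s_1 = 1 + 1 + 1 + 1 + 1 + 1 + 0 + 1 = 7 ≡ 1 (mod 2).
  s_2 = 1 + 1 + 0 + 1 + 1 + 1 + 0 + 1 = 6 ≡ 0 (mod 2).
  s_3 = 0 + 1 + 0 + 1 + 1 + 1 + 0 + 1 = 5 ≡ 1 (mod 2).
  s_4 = 1 + 1 + 1 + 1 + 1 + 1 + 1 + 1 = 8 ≡ 0 (mod 2).
s = (1, 0, 1, 0)^T — this equals column 10 of H (binary 1010), so error is at position 10.
Correct: flip bit 10 of r = 101110111111101 to get c = 101110111011101.


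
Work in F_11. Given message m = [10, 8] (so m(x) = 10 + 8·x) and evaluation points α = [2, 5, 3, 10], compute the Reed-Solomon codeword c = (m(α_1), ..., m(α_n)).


c = [4, 6, 1, 2]

Message polynomial: m(x) = 10 + 8·x (mod 11).
For each evaluation point α_i, compute m(α_i) mod 11:
  α_1 = 2: Horner steps 8 → 4, so m(2) = 4.
  α_2 = 5: Horner steps 8 → 6, so m(5) = 6.
  α_3 = 3: Horner steps 8 → 1, so m(3) = 1.
  α_4 = 10: Horner steps 8 → 2, so m(10) = 2.
Codeword c = [4, 6, 1, 2] ∈ F_11^4.


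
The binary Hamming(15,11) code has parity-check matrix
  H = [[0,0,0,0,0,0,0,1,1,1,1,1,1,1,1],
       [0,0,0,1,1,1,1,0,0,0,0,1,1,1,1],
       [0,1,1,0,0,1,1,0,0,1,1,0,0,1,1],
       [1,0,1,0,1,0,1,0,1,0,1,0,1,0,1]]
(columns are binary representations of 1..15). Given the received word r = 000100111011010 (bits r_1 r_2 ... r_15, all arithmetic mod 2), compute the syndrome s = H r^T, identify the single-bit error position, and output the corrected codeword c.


s = (1, 0, 1, 1)^T, error position = 11, corrected codeword c = 000100111001010

Compute s = H r^T mod 2 one row at a time:
  s_1 = 1 + 1 + 0 + 1 + 1 + 0 + 1 + 0 = 5 ≡ 1 (mod 2).
  s_2 = 1 + 0 + 0 + 1 + 1 + 0 + 1 + 0 = 4 ≡ 0 (mod 2).
  s_3 = 0 + 0 + 0 + 1 + 0 + 1 + 1 + 0 = 3 ≡ 1 (mod 2).
  s_4 = 0 + 0 + 0 + 1 + 1 + 1 + 0 + 0 = 3 ≡ 1 (mod 2).
s = (1, 0, 1, 1)^T — this equals column 11 of H (binary 1011), so error is at position 11.
Correct: flip bit 11 of r = 000100111011010 to get c = 000100111001010.


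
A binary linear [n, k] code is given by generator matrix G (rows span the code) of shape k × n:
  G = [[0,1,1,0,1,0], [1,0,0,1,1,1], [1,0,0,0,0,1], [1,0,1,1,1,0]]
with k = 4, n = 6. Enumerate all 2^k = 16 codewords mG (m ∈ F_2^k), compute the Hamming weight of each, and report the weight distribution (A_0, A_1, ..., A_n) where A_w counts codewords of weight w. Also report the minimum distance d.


Weight distribution: A_0 = 1, A_2 = 4, A_3 = 6, A_4 = 3, A_5 = 2. Minimum distance d = 2.

Enumerate all 2^4 = 16 messages m ∈ F_2^4.
For each, compute codeword c = mG in F_2^6, then tally its weight.
  m = 0000 → c = 000000, weight = 0.
  m = 1000 → c = 011010, weight = 3.
  m = 0100 → c = 100111, weight = 4.
  m = 1100 → c = 111101, weight = 5.
  m = 0010 → c = 100001, weight = 2.
  m = 1010 → c = 111011, weight = 5.
  m = 0110 → c = 000110, weight = 2.
  m = 1110 → c = 011100, weight = 3.
  m = 0001 → c = 101110, weight = 4.
  m = 1001 → c = 110100, weight = 3.
  m = 0101 → c = 001001, weight = 2.
  m = 1101 → c = 010011, weight = 3.
  m = 0011 → c = 001111, weight = 4.
  m = 1011 → c = 010101, weight = 3.
  m = 0111 → c = 101000, weight = 2.
  m = 1111 → c = 110010, weight = 3.
Tally weights:
  weight 0: 1 codewords.
  weight 2: 4 codewords.
  weight 3: 6 codewords.
  weight 4: 3 codewords.
  weight 5: 2 codewords.
Minimum distance d = smallest w > 0 with A_w > 0 = 2.
Sanity: Σ A_w = 16 = 2^4 = 16 ✓.


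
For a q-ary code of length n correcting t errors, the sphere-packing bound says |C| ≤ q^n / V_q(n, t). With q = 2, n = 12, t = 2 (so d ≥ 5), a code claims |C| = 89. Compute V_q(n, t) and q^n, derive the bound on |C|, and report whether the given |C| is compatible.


V_q(n, t) = 79, q^n = 4096, Hamming bound = 51, |C| = 89 > bound (violated).

Step 1: Compute V_q(n, t) = Σ_{j=0}^2 C(n, j) (q−1)^j.
  j = 0: C(12,0)·(1)^0 = 1·1 = 1.
  j = 1: C(12,1)·(1)^1 = 12·1 = 12.
  j = 2: C(12,2)·(1)^2 = 66·1 = 66.
  V_q(n, t) = 1 + 12 + 66 = 79.
Step 2: q^n = 2^12 = 4096.
Step 3: Hamming bound ⌊q^n / V_q(n,t)⌋ = ⌊4096/79⌋ = 51.
Step 4: Compare |C| = 89 to 51: violated.
The claimed |C| lies above the Hamming bound, so no 2-ary code of length 12 with d ≥ 5 can have 89 codewords.


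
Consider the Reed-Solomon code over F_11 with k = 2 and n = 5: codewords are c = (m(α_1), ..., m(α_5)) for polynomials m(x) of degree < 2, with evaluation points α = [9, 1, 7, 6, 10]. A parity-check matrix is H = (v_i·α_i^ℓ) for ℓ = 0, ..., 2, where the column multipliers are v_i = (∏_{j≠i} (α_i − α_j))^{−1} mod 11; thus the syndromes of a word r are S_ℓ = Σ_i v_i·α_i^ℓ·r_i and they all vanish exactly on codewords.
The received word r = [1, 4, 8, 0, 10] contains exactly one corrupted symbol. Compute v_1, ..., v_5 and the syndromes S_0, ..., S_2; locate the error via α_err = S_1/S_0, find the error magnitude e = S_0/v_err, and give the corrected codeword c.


S = (3, 5, 1), error at position 1, error magnitude e = 10, c = [2, 4, 8, 0, 10].

Step 1: column multipliers v_i = (∏_{j≠i}(α_i − α_j))^{−1} mod 11.
  i = 1 (α = 9): (9−1)(9−7)(9−6)(9−10) = 8·2·3·(−1) = −48 ≡ 7, so v_1 = 7^{−1} = 8 (mod 11).
  i = 2 (α = 1): (1−9)(1−7)(1−6)(1−10) = (−8)·(−6)·(−5)·(−9) = 2160 ≡ 4, so v_2 = 4^{−1} = 3 (mod 11).
  i = 3 (α = 7): (7−9)(7−1)(7−6)(7−10) = (−2)·6·1·(−3) = 36 ≡ 3, so v_3 = 3^{−1} = 4 (mod 11).
  i = 4 (α = 6): (6−9)(6−1)(6−7)(6−10) = (−3)·5·(−1)·(−4) = −60 ≡ 6, so v_4 = 6^{−1} = 2 (mod 11).
  i = 5 (α = 10): (10−9)(10−1)(10−7)(10−6) = 1·9·3·4 = 108 ≡ 9, so v_5 = 9^{−1} = 5 (mod 11).
  v = [8, 3, 4, 2, 5].
Step 2: syndromes of r = [1, 4, 8, 0, 10] (all sums mod 11).
  S_0 = Σ v_i r_i = 8·1 + 3·4 + 4·8 + 2·0 + 5·10 = 102 ≡ 3.
  S_1 = Σ v_i α_i r_i = 8·9·1 + 3·1·4 + 4·7·8 + 2·6·0 + 5·10·10 = 808 ≡ 5.
  α_i^2 mod 11 = [4, 1, 5, 3, 1].
  S_2 = Σ v_i α_i^2 r_i = 8·4·1 + 3·1·4 + 4·5·8 + 2·3·0 + 5·1·10 = 254 ≡ 1.
  S = (3, 5, 1) ≠ 0, so r is not a codeword (an error is present).
Step 3: locate the error. For a single error e at position i, S_ℓ = v_i·e·α_i^ℓ, so α_err = S_1/S_0.
  S_0^{−1} = 3^{−1} = 4 (mod 11), so α_err = 5·4 = 20 ≡ 9 = α_1. Error position i = 1.
  Consistency check: S_2/S_1 = 1·9 = 9 ≡ 9 = α_err ✓ (single-error assumption holds).
Step 4: error magnitude e = S_0/v_1 = S_0·∏_{j≠1}(α_1 − α_j) = 3·7 = 21 ≡ 10 (mod 11).
Step 5: correct position 1: c_1 = r_1 − e = 1 − 10 ≡ 2 (mod 11). Hence c = [2, 4, 8, 0, 10].
  Check: interpolating c through the α_i gives m(x) = 7 + 8·x (degree < 2) with m(α_i) = c_i for every i, so c is indeed a codeword.


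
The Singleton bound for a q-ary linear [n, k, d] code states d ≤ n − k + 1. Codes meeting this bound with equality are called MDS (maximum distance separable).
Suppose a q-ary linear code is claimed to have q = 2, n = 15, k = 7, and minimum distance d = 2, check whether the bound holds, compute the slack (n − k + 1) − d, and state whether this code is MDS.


Singleton RHS = n − k + 1 = 9, slack = 7, bound satisfied, not MDS.

Singleton bound: d ≤ n − k + 1.
Here n = 15, k = 7, so n − k + 1 = 9.
Given d = 2, check d ≤ 9: YES.
Slack = (n − k + 1) − d = 7.
The code is NOT MDS (slack = 7 > 0).
Description: the claimed parameters are [15, 7, 2]_2; such a code would be non-MDS.


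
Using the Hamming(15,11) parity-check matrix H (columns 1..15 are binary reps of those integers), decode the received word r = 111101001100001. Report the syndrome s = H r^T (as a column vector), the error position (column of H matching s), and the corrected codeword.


s = (1, 1, 1, 0)^T, error position = 14, corrected codeword c = 111101001100011

Compute s = H r^T mod 2 one row at a time:
  s_1 = 0 + 1 + 1 + 0 + 0 + 0 + 0 + 1 = 3 ≡ 1 (mod 2).
  s_2 = 1 + 0 + 1 + 0 + 0 + 0 + 0 + 1 = 3 ≡ 1 (mod 2).
  s_3 = 1 + 1 + 1 + 0 + 1 + 0 + 0 + 1 = 5 ≡ 1 (mod 2).
  s_4 = 1 + 1 + 0 + 0 + 1 + 0 + 0 + 1 = 4 ≡ 0 (mod 2).
s = (1, 1, 1, 0)^T — this equals column 14 of H (binary 1110), so error is at position 14.
Correct: flip bit 14 of r = 111101001100001 to get c = 111101001100011.


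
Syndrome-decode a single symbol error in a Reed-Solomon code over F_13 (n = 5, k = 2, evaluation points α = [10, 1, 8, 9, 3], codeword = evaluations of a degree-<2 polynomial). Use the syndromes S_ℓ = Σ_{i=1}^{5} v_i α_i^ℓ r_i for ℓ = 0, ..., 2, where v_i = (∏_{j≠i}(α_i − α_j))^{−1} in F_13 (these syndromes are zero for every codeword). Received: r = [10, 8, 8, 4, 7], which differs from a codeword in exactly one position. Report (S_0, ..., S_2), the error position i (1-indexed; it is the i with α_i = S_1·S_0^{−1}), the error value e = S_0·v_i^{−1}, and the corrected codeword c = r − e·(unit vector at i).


S = (2, 3, 11), error at position 3, error magnitude e = 10, c = [10, 8, 11, 4, 7].

Step 1: column multipliers v_i = (∏_{j≠i}(α_i − α_j))^{−1} mod 13.
  i = 1 (α = 10): (10−1)(10−8)(10−9)(10−3) = 9·2·1·7 = 126 ≡ 9, so v_1 = 9^{−1} = 3 (mod 13).
  i = 2 (α = 1): (1−10)(1−8)(1−9)(1−3) = (−9)·(−7)·(−8)·(−2) = 1008 ≡ 7, so v_2 = 7^{−1} = 2 (mod 13).
  i = 3 (α = 8): (8−10)(8−1)(8−9)(8−3) = (−2)·7·(−1)·5 = 70 ≡ 5, so v_3 = 5^{−1} = 8 (mod 13).
  i = 4 (α = 9): (9−10)(9−1)(9−8)(9−3) = (−1)·8·1·6 = −48 ≡ 4, so v_4 = 4^{−1} = 10 (mod 13).
  i = 5 (α = 3): (3−10)(3−1)(3−8)(3−9) = (−7)·2·(−5)·(−6) = −420 ≡ 9, so v_5 = 9^{−1} = 3 (mod 13).
  v = [3, 2, 8, 10, 3].
Step 2: syndromes of r = [10, 8, 8, 4, 7] (all sums mod 13).
  S_0 = Σ v_i r_i = 3·10 + 2·8 + 8·8 + 10·4 + 3·7 = 171 ≡ 2.
  S_1 = Σ v_i α_i r_i = 3·10·10 + 2·1·8 + 8·8·8 + 10·9·4 + 3·3·7 = 1251 ≡ 3.
  α_i^2 mod 13 = [9, 1, 12, 3, 9].
  S_2 = Σ v_i α_i^2 r_i = 3·9·10 + 2·1·8 + 8·12·8 + 10·3·4 + 3·9·7 = 1363 ≡ 11.
  S = (2, 3, 11) ≠ 0, so r is not a codeword (an error is present).
Step 3: locate the error. For a single error e at position i, S_ℓ = v_i·e·α_i^ℓ, so α_err = S_1/S_0.
  S_0^{−1} = 2^{−1} = 7 (mod 13), so α_err = 3·7 = 21 ≡ 8 = α_3. Error position i = 3.
  Consistency check: S_2/S_1 = 11·9 = 99 ≡ 8 = α_err ✓ (single-error assumption holds).
Step 4: error magnitude e = S_0/v_3 = S_0·∏_{j≠3}(α_3 − α_j) = 2·5 = 10 ≡ 10 (mod 13).
Step 5: correct position 3: c_3 = r_3 − e = 8 − 10 ≡ 11 (mod 13). Hence c = [10, 8, 11, 4, 7].
  Check: interpolating c through the α_i gives m(x) = 2 + 6·x (degree < 2) with m(α_i) = c_i for every i, so c is indeed a codeword.


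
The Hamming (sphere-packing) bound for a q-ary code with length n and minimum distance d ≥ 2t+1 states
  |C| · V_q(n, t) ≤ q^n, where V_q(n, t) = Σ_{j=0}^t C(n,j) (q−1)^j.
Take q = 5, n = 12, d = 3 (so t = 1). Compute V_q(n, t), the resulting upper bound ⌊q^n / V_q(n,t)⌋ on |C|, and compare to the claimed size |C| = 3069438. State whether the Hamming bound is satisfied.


V_q(n, t) = 49, q^n = 244140625, Hamming bound = 4982461, |C| = 3069438 ≤ bound (satisfied).

Step 1: Compute V_q(n, t) = Σ_{j=0}^1 C(n, j) (q−1)^j.
  j = 0: C(12,0)·(4)^0 = 1·1 = 1.
  j = 1: C(12,1)·(4)^1 = 12·4 = 48.
  V_q(n, t) = 1 + 48 = 49.
Step 2: q^n = 5^12 = 244140625.
Step 3: Hamming bound ⌊q^n / V_q(n,t)⌋ = ⌊244140625/49⌋ = 4982461.
Step 4: Compare |C| = 3069438 to 4982461: satisfied.
The claimed |C| lies below the Hamming bound.


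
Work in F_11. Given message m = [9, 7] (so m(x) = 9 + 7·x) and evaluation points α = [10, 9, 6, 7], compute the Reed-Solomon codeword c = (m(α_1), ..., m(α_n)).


c = [2, 6, 7, 3]

Message polynomial: m(x) = 9 + 7·x (mod 11).
For each evaluation point α_i, compute m(α_i) mod 11:
  α_1 = 10: Horner steps 7 → 2, so m(10) = 2.
  α_2 = 9: Horner steps 7 → 6, so m(9) = 6.
  α_3 = 6: Horner steps 7 → 7, so m(6) = 7.
  α_4 = 7: Horner steps 7 → 3, so m(7) = 3.
Codeword c = [2, 6, 7, 3] ∈ F_11^4.


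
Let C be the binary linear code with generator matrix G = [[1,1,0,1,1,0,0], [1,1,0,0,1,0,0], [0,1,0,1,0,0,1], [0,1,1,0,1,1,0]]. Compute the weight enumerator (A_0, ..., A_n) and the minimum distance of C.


Weight distribution: A_0 = 1, A_1 = 1, A_2 = 1, A_3 = 4, A_4 = 5, A_5 = 3, A_6 = 1. Minimum distance d = 1.

Enumerate all 2^4 = 16 messages m ∈ F_2^4.
For each, compute codeword c = mG in F_2^7, then tally its weight.
  m = 0000 → c = 0000000, weight = 0.
  m = 1000 → c = 1101100, weight = 4.
  m = 0100 → c = 1100100, weight = 3.
  m = 1100 → c = 0001000, weight = 1.
  m = 0010 → c = 0101001, weight = 3.
  m = 1010 → c = 1000101, weight = 3.
  m = 0110 → c = 1001101, weight = 4.
  m = 1110 → c = 0100001, weight = 2.
  m = 0001 → c = 0110110, weight = 4.
  m = 1001 → c = 1011010, weight = 4.
  m = 0101 → c = 1010010, weight = 3.
  m = 1101 → c = 0111110, weight = 5.
  m = 0011 → c = 0011111, weight = 5.
  m = 1011 → c = 1110011, weight = 5.
  m = 0111 → c = 1111011, weight = 6.
  m = 1111 → c = 0010111, weight = 4.
Tally weights:
  weight 0: 1 codewords.
  weight 1: 1 codewords.
  weight 2: 1 codewords.
  weight 3: 4 codewords.
  weight 4: 5 codewords.
  weight 5: 3 codewords.
  weight 6: 1 codewords.
Minimum distance d = smallest w > 0 with A_w > 0 = 1.
Sanity: Σ A_w = 16 = 2^4 = 16 ✓.


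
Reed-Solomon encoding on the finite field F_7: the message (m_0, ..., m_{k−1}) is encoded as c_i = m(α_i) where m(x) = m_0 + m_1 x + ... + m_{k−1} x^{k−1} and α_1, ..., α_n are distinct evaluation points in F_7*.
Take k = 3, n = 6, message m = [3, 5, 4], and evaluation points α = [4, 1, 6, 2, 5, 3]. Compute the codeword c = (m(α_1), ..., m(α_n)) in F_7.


c = [3, 5, 2, 1, 2, 5]

Message polynomial: m(x) = 3 + 5·x + 4·x^2 (mod 7).
For each evaluation point α_i, compute m(α_i) mod 7:
  α_1 = 4: Horner steps 4 → 0 → 3, so m(4) = 3.
  α_2 = 1: Horner steps 4 → 2 → 5, so m(1) = 5.
  α_3 = 6: Horner steps 4 → 1 → 2, so m(6) = 2.
  α_4 = 2: Horner steps 4 → 6 → 1, so m(2) = 1.
  α_5 = 5: Horner steps 4 → 4 → 2, so m(5) = 2.
  α_6 = 3: Horner steps 4 → 3 → 5, so m(3) = 5.
Codeword c = [3, 5, 2, 1, 2, 5] ∈ F_7^6.


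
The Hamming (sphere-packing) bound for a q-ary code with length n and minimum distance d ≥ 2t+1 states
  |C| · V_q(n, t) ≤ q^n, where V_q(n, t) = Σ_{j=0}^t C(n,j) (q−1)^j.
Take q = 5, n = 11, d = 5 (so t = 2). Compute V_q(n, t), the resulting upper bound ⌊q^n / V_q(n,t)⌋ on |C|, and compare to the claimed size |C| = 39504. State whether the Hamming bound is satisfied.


V_q(n, t) = 925, q^n = 48828125, Hamming bound = 52787, |C| = 39504 ≤ bound (satisfied).

Step 1: Compute V_q(n, t) = Σ_{j=0}^2 C(n, j) (q−1)^j.
  j = 0: C(11,0)·(4)^0 = 1·1 = 1.
  j = 1: C(11,1)·(4)^1 = 11·4 = 44.
  j = 2: C(11,2)·(4)^2 = 55·16 = 880.
  V_q(n, t) = 1 + 44 + 880 = 925.
Step 2: q^n = 5^11 = 48828125.
Step 3: Hamming bound ⌊q^n / V_q(n,t)⌋ = ⌊48828125/925⌋ = 52787.
Step 4: Compare |C| = 39504 to 52787: satisfied.
The claimed |C| lies below the Hamming bound.


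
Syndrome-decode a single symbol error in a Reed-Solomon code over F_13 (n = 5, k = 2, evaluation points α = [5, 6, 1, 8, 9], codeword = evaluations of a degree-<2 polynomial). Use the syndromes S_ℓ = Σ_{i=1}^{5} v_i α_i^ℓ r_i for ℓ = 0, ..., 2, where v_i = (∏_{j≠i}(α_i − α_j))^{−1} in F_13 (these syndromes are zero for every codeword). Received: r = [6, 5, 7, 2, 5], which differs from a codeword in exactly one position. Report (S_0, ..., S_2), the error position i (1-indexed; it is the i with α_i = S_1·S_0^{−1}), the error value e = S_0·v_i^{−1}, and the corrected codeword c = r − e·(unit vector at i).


S = (12, 7, 3), error at position 2, error magnitude e = 9, c = [6, 9, 7, 2, 5].

Step 1: column multipliers v_i = (∏_{j≠i}(α_i − α_j))^{−1} mod 13.
  i = 1 (α = 5): (5−6)(5−1)(5−8)(5−9) = (−1)·4·(−3)·(−4) = −48 ≡ 4, so v_1 = 4^{−1} = 10 (mod 13).
  i = 2 (α = 6): (6−5)(6−1)(6−8)(6−9) = 1·5·(−2)·(−3) = 30 ≡ 4, so v_2 = 4^{−1} = 10 (mod 13).
  i = 3 (α = 1): (1−5)(1−6)(1−8)(1−9) = (−4)·(−5)·(−7)·(−8) = 1120 ≡ 2, so v_3 = 2^{−1} = 7 (mod 13).
  i = 4 (α = 8): (8−5)(8−6)(8−1)(8−9) = 3·2·7·(−1) = −42 ≡ 10, so v_4 = 10^{−1} = 4 (mod 13).
  i = 5 (α = 9): (9−5)(9−6)(9−1)(9−8) = 4·3·8·1 = 96 ≡ 5, so v_5 = 5^{−1} = 8 (mod 13).
  v = [10, 10, 7, 4, 8].
Step 2: syndromes of r = [6, 5, 7, 2, 5] (all sums mod 13).
  S_0 = Σ v_i r_i = 10·6 + 10·5 + 7·7 + 4·2 + 8·5 = 207 ≡ 12.
  S_1 = Σ v_i α_i r_i = 10·5·6 + 10·6·5 + 7·1·7 + 4·8·2 + 8·9·5 = 1073 ≡ 7.
  α_i^2 mod 13 = [12, 10, 1, 12, 3].
  S_2 = Σ v_i α_i^2 r_i = 10·12·6 + 10·10·5 + 7·1·7 + 4·12·2 + 8·3·5 = 1485 ≡ 3.
  S = (12, 7, 3) ≠ 0, so r is not a codeword (an error is present).
Step 3: locate the error. For a single error e at position i, S_ℓ = v_i·e·α_i^ℓ, so α_err = S_1/S_0.
  S_0^{−1} = 12^{−1} = 12 (mod 13), so α_err = 7·12 = 84 ≡ 6 = α_2. Error position i = 2.
  Consistency check: S_2/S_1 = 3·2 = 6 ≡ 6 = α_err ✓ (single-error assumption holds).
Step 4: error magnitude e = S_0/v_2 = S_0·∏_{j≠2}(α_2 − α_j) = 12·4 = 48 ≡ 9 (mod 13).
Step 5: correct position 2: c_2 = r_2 − e = 5 − 9 ≡ 9 (mod 13). Hence c = [6, 9, 7, 2, 5].
  Check: interpolating c through the α_i gives m(x) = 4 + 3·x (degree < 2) with m(α_i) = c_i for every i, so c is indeed a codeword.


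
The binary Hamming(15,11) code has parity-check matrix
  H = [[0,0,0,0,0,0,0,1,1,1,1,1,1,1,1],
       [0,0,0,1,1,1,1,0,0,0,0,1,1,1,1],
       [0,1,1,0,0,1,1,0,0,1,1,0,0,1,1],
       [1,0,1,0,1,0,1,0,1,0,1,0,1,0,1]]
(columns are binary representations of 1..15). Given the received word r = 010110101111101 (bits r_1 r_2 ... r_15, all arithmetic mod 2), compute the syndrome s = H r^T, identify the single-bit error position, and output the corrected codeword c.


s = (0, 0, 1, 0)^T, error position = 2, corrected codeword c = 000110101111101

Compute s = H r^T mod 2 one row at a time:
  s_1 = 0 + 1 + 1 + 1 + 1 + 1 + 0 + 1 = 6 ≡ 0 (mod 2).
  s_2 = 1 + 1 + 0 + 1 + 1 + 1 + 0 + 1 = 6 ≡ 0 (mod 2).
  s_3 = 1 + 0 + 0 + 1 + 1 + 1 + 0 + 1 = 5 ≡ 1 (mod 2).
  s_4 = 0 + 0 + 1 + 1 + 1 + 1 + 1 + 1 = 6 ≡ 0 (mod 2).
s = (0, 0, 1, 0)^T — this equals column 2 of H (binary 0010), so error is at position 2.
Correct: flip bit 2 of r = 010110101111101 to get c = 000110101111101.


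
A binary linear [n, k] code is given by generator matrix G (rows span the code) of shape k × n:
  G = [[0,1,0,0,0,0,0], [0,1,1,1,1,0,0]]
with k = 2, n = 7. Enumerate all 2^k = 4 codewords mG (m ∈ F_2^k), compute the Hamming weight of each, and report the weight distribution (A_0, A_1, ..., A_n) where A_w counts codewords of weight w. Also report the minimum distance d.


Weight distribution: A_0 = 1, A_1 = 1, A_3 = 1, A_4 = 1. Minimum distance d = 1.

Enumerate all 2^2 = 4 messages m ∈ F_2^2.
For each, compute codeword c = mG in F_2^7, then tally its weight.
  m = 00 → c = 0000000, weight = 0.
  m = 10 → c = 0100000, weight = 1.
  m = 01 → c = 0111100, weight = 4.
  m = 11 → c = 0011100, weight = 3.
Tally weights:
  weight 0: 1 codewords.
  weight 1: 1 codewords.
  weight 3: 1 codewords.
  weight 4: 1 codewords.
Minimum distance d = smallest w > 0 with A_w > 0 = 1.
Sanity: Σ A_w = 4 = 2^2 = 4 ✓.


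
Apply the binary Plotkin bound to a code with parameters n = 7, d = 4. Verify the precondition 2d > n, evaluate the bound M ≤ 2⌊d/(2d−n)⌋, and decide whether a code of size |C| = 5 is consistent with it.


Plotkin bound M ≤ 8; given |C| = 5 ≤ bound (satisfied).

Check applicability: 2d = 8, n = 7.
2d − n = 1 > 0, so Plotkin applies.
Compute d/(2d−n) = 4/1 ≈ 4.0000.
⌊d/(2d−n)⌋ = 4.
Plotkin bound: M ≤ 2·4 = 8.
Given |C| = 5, check: satisfied.
This |C| is below the Plotkin bound.


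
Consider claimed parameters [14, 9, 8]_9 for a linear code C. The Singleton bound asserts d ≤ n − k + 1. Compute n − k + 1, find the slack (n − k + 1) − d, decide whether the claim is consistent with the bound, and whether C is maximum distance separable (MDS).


Singleton RHS = n − k + 1 = 6, slack = -2, bound violated (no such code; not MDS).

Singleton bound: d ≤ n − k + 1.
Here n = 14, k = 9, so n − k + 1 = 6.
Given d = 8, check d ≤ 6: NO.
Slack = (n − k + 1) − d = -2.
The slack is negative: d = 8 exceeds n − k + 1 = 6 by 2, so the Singleton bound is violated and no linear [14, 9, 8]_9 code can exist. In particular it is not MDS (MDS requires d = n − k + 1 exactly).
Description: the claimed parameters are [14, 9, 8]_9; such a code would be impossible (violates the Singleton bound).


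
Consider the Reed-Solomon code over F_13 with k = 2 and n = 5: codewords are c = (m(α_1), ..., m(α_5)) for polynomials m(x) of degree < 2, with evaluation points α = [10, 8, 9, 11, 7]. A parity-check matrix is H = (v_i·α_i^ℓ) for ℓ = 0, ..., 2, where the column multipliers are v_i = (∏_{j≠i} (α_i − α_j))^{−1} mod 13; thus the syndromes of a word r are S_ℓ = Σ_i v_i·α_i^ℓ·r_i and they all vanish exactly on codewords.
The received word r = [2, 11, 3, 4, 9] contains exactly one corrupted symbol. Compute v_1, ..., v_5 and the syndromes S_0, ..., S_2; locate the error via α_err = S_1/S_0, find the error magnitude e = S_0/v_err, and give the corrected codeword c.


S = (4, 10, 12), error at position 3, error magnitude e = 3, c = [2, 11, 0, 4, 9].

Step 1: column multipliers v_i = (∏_{j≠i}(α_i − α_j))^{−1} mod 13.
  i = 1 (α = 10): (10−8)(10−9)(10−11)(10−7) = 2·1·(−1)·3 = −6 ≡ 7, so v_1 = 7^{−1} = 2 (mod 13).
  i = 2 (α = 8): (8−10)(8−9)(8−11)(8−7) = (−2)·(−1)·(−3)·1 = −6 ≡ 7, so v_2 = 7^{−1} = 2 (mod 13).
  i = 3 (α = 9): (9−10)(9−8)(9−11)(9−7) = (−1)·1·(−2)·2 = 4 ≡ 4, so v_3 = 4^{−1} = 10 (mod 13).
  i = 4 (α = 11): (11−10)(11−8)(11−9)(11−7) = 1·3·2·4 = 24 ≡ 11, so v_4 = 11^{−1} = 6 (mod 13).
  i = 5 (α = 7): (7−10)(7−8)(7−9)(7−11) = (−3)·(−1)·(−2)·(−4) = 24 ≡ 11, so v_5 = 11^{−1} = 6 (mod 13).
  v = [2, 2, 10, 6, 6].
Step 2: syndromes of r = [2, 11, 3, 4, 9] (all sums mod 13).
  S_0 = Σ v_i r_i = 2·2 + 2·11 + 10·3 + 6·4 + 6·9 = 134 ≡ 4.
  S_1 = Σ v_i α_i r_i = 2·10·2 + 2·8·11 + 10·9·3 + 6·11·4 + 6·7·9 = 1128 ≡ 10.
  α_i^2 mod 13 = [9, 12, 3, 4, 10].
  S_2 = Σ v_i α_i^2 r_i = 2·9·2 + 2·12·11 + 10·3·3 + 6·4·4 + 6·10·9 = 1026 ≡ 12.
  S = (4, 10, 12) ≠ 0, so r is not a codeword (an error is present).
Step 3: locate the error. For a single error e at position i, S_ℓ = v_i·e·α_i^ℓ, so α_err = S_1/S_0.
  S_0^{−1} = 4^{−1} = 10 (mod 13), so α_err = 10·10 = 100 ≡ 9 = α_3. Error position i = 3.
  Consistency check: S_2/S_1 = 12·4 = 48 ≡ 9 = α_err ✓ (single-error assumption holds).
Step 4: error magnitude e = S_0/v_3 = S_0·∏_{j≠3}(α_3 − α_j) = 4·4 = 16 ≡ 3 (mod 13).
Step 5: correct position 3: c_3 = r_3 − e = 3 − 3 ≡ 0 (mod 13). Hence c = [2, 11, 0, 4, 9].
  Check: interpolating c through the α_i gives m(x) = 8 + 2·x (degree < 2) with m(α_i) = c_i for every i, so c is indeed a codeword.


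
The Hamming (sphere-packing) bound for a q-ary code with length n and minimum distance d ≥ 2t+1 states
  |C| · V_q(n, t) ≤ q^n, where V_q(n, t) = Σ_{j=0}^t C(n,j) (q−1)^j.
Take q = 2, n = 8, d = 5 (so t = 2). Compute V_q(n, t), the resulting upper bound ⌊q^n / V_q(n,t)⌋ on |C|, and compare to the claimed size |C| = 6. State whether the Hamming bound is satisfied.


V_q(n, t) = 37, q^n = 256, Hamming bound = 6, |C| = 6 ≤ bound (satisfied).

Step 1: Compute V_q(n, t) = Σ_{j=0}^2 C(n, j) (q−1)^j.
  j = 0: C(8,0)·(1)^0 = 1·1 = 1.
  j = 1: C(8,1)·(1)^1 = 8·1 = 8.
  j = 2: C(8,2)·(1)^2 = 28·1 = 28.
  V_q(n, t) = 1 + 8 + 28 = 37.
Step 2: q^n = 2^8 = 256.
Step 3: Hamming bound ⌊q^n / V_q(n,t)⌋ = ⌊256/37⌋ = 6.
Step 4: Compare |C| = 6 to 6: satisfied.
The claimed |C| lies at the Hamming bound (tight).


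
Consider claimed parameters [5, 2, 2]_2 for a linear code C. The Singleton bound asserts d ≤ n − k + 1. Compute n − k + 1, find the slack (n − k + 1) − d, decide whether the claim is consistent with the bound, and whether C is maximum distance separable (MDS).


Singleton RHS = n − k + 1 = 4, slack = 2, bound satisfied, not MDS.

Singleton bound: d ≤ n − k + 1.
Here n = 5, k = 2, so n − k + 1 = 4.
Given d = 2, check d ≤ 4: YES.
Slack = (n − k + 1) − d = 2.
The code is NOT MDS (slack = 2 > 0).
Description: the claimed parameters are [5, 2, 2]_2; such a code would be non-MDS.


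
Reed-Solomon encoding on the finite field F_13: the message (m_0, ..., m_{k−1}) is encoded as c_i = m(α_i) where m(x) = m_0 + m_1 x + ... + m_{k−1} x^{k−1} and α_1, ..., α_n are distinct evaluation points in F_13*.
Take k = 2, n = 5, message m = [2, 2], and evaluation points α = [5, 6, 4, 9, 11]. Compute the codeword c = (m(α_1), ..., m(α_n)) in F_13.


c = [12, 1, 10, 7, 11]

Message polynomial: m(x) = 2 + 2·x (mod 13).
For each evaluation point α_i, compute m(α_i) mod 13:
  α_1 = 5: Horner steps 2 → 12, so m(5) = 12.
  α_2 = 6: Horner steps 2 → 1, so m(6) = 1.
  α_3 = 4: Horner steps 2 → 10, so m(4) = 10.
  α_4 = 9: Horner steps 2 → 7, so m(9) = 7.
  α_5 = 11: Horner steps 2 → 11, so m(11) = 11.
Codeword c = [12, 1, 10, 7, 11] ∈ F_13^5.


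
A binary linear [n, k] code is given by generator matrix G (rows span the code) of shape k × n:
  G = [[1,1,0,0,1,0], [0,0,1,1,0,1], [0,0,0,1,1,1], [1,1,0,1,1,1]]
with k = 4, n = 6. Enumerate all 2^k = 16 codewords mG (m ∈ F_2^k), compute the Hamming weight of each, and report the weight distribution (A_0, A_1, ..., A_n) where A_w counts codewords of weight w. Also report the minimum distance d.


Weight distribution: A_0 = 1, A_1 = 2, A_2 = 3, A_3 = 4, A_4 = 3, A_5 = 2, A_6 = 1. Minimum distance d = 1.

Enumerate all 2^4 = 16 messages m ∈ F_2^4.
For each, compute codeword c = mG in F_2^6, then tally its weight.
  m = 0000 → c = 000000, weight = 0.
  m = 1000 → c = 110010, weight = 3.
  m = 0100 → c = 001101, weight = 3.
  m = 1100 → c = 111111, weight = 6.
  m = 0010 → c = 000111, weight = 3.
  m = 1010 → c = 110101, weight = 4.
  m = 0110 → c = 001010, weight = 2.
  m = 1110 → c = 111000, weight = 3.
  m = 0001 → c = 110111, weight = 5.
  m = 1001 → c = 000101, weight = 2.
  m = 0101 → c = 111010, weight = 4.
  m = 1101 → c = 001000, weight = 1.
  m = 0011 → c = 110000, weight = 2.
  m = 1011 → c = 000010, weight = 1.
  m = 0111 → c = 111101, weight = 5.
  m = 1111 → c = 001111, weight = 4.
Tally weights:
  weight 0: 1 codewords.
  weight 1: 2 codewords.
  weight 2: 3 codewords.
  weight 3: 4 codewords.
  weight 4: 3 codewords.
  weight 5: 2 codewords.
  weight 6: 1 codewords.
Minimum distance d = smallest w > 0 with A_w > 0 = 1.
Sanity: Σ A_w = 16 = 2^4 = 16 ✓.


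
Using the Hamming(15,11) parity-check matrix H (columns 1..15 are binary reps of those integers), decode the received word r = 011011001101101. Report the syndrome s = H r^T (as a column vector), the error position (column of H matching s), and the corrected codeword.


s = (1, 1, 1, 1)^T, error position = 15, corrected codeword c = 011011001101100

Compute s = H r^T mod 2 one row at a time:
  s_1 = 0 + 1 + 1 + 0 + 1 + 1 + 0 + 1 = 5 ≡ 1 (mod 2).
  s_2 = 0 + 1 + 1 + 0 + 1 + 1 + 0 + 1 = 5 ≡ 1 (mod 2).
  s_3 = 1 + 1 + 1 + 0 + 1 + 0 + 0 + 1 = 5 ≡ 1 (mod 2).
  s_4 = 0 + 1 + 1 + 0 + 1 + 0 + 1 + 1 = 5 ≡ 1 (mod 2).
s = (1, 1, 1, 1)^T — this equals column 15 of H (binary 1111), so error is at position 15.
Correct: flip bit 15 of r = 011011001101101 to get c = 011011001101100.


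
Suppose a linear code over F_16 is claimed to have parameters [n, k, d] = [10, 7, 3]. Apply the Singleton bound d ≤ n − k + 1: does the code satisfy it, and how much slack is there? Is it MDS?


Singleton RHS = n − k + 1 = 4, slack = 1, bound satisfied, not MDS.

Singleton bound: d ≤ n − k + 1.
Here n = 10, k = 7, so n − k + 1 = 4.
Given d = 3, check d ≤ 4: YES.
Slack = (n − k + 1) − d = 1.
The code is NOT MDS (slack = 1 > 0).
Description: the claimed parameters are [10, 7, 3]_16; such a code would be non-MDS.


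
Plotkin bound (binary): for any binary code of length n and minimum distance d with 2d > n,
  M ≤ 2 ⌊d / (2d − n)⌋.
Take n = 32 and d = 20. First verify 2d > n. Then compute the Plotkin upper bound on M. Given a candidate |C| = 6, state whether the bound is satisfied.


Plotkin bound M ≤ 4; given |C| = 6 > bound (violated).

Check applicability: 2d = 40, n = 32.
2d − n = 8 > 0, so Plotkin applies.
Compute d/(2d−n) = 20/8 ≈ 2.5000.
⌊d/(2d−n)⌋ = 2.
Plotkin bound: M ≤ 2·2 = 4.
Given |C| = 6, check: VIOLATED.
This |C| is above the Plotkin bound, so no binary code with n = 32, d = 20 and 6 codewords exists.


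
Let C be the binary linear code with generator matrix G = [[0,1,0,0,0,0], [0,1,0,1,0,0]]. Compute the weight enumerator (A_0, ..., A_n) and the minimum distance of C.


Weight distribution: A_0 = 1, A_1 = 2, A_2 = 1. Minimum distance d = 1.

Enumerate all 2^2 = 4 messages m ∈ F_2^2.
For each, compute codeword c = mG in F_2^6, then tally its weight.
  m = 00 → c = 000000, weight = 0.
  m = 10 → c = 010000, weight = 1.
  m = 01 → c = 010100, weight = 2.
  m = 11 → c = 000100, weight = 1.
Tally weights:
  weight 0: 1 codewords.
  weight 1: 2 codewords.
  weight 2: 1 codewords.
Minimum distance d = smallest w > 0 with A_w > 0 = 1.
Sanity: Σ A_w = 4 = 2^2 = 4 ✓.


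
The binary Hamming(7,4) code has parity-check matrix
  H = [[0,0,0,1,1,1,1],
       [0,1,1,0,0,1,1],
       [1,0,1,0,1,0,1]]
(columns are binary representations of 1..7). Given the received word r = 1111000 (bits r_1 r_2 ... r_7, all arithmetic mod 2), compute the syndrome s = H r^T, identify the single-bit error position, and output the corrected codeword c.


s = (1, 0, 0)^T, error position = 4, corrected codeword c = 1110000

Compute s = H r^T mod 2 one row at a time:
  s_1 = 1 + 0 + 0 + 0 = 1 ≡ 1 (mod 2).
  s_2 = 1 + 1 + 0 + 0 = 2 ≡ 0 (mod 2).
  s_3 = 1 + 1 + 0 + 0 = 2 ≡ 0 (mod 2).
s = (1, 0, 0)^T — this equals column 4 of H (binary 100), so error is at position 4.
Correct: flip bit 4 of r = 1111000 to get c = 1110000.


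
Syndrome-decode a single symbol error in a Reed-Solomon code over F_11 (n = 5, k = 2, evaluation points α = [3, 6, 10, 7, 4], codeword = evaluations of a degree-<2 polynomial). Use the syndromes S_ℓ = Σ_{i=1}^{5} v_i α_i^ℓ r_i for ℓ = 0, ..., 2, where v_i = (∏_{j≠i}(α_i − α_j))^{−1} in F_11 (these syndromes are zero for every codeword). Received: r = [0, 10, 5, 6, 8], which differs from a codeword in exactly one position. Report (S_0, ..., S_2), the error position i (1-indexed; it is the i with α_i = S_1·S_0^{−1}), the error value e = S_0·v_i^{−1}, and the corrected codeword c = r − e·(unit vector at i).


S = (7, 6, 2), error at position 5, error magnitude e = 1, c = [0, 10, 5, 6, 7].

Step 1: column multipliers v_i = (∏_{j≠i}(α_i − α_j))^{−1} mod 11.
  i = 1 (α = 3): (3−6)(3−10)(3−7)(3−4) = (−3)·(−7)·(−4)·(−1) = 84 ≡ 7, so v_1 = 7^{−1} = 8 (mod 11).
  i = 2 (α = 6): (6−3)(6−10)(6−7)(6−4) = 3·(−4)·(−1)·2 = 24 ≡ 2, so v_2 = 2^{−1} = 6 (mod 11).
  i = 3 (α = 10): (10−3)(10−6)(10−7)(10−4) = 7·4·3·6 = 504 ≡ 9, so v_3 = 9^{−1} = 5 (mod 11).
  i = 4 (α = 7): (7−3)(7−6)(7−10)(7−4) = 4·1·(−3)·3 = −36 ≡ 8, so v_4 = 8^{−1} = 7 (mod 11).
  i = 5 (α = 4): (4−3)(4−6)(4−10)(4−7) = 1·(−2)·(−6)·(−3) = −36 ≡ 8, so v_5 = 8^{−1} = 7 (mod 11).
  v = [8, 6, 5, 7, 7].
Step 2: syndromes of r = [0, 10, 5, 6, 8] (all sums mod 11).
  S_0 = Σ v_i r_i = 8·0 + 6·10 + 5·5 + 7·6 + 7·8 = 183 ≡ 7.
  S_1 = Σ v_i α_i r_i = 8·3·0 + 6·6·10 + 5·10·5 + 7·7·6 + 7·4·8 = 1128 ≡ 6.
  α_i^2 mod 11 = [9, 3, 1, 5, 5].
  S_2 = Σ v_i α_i^2 r_i = 8·9·0 + 6·3·10 + 5·1·5 + 7·5·6 + 7·5·8 = 695 ≡ 2.
  S = (7, 6, 2) ≠ 0, so r is not a codeword (an error is present).
Step 3: locate the error. For a single error e at position i, S_ℓ = v_i·e·α_i^ℓ, so α_err = S_1/S_0.
  S_0^{−1} = 7^{−1} = 8 (mod 11), so α_err = 6·8 = 48 ≡ 4 = α_5. Error position i = 5.
  Consistency check: S_2/S_1 = 2·2 = 4 ≡ 4 = α_err ✓ (single-error assumption holds).
Step 4: error magnitude e = S_0/v_5 = S_0·∏_{j≠5}(α_5 − α_j) = 7·8 = 56 ≡ 1 (mod 11).
Step 5: correct position 5: c_5 = r_5 − e = 8 − 1 ≡ 7 (mod 11). Hence c = [0, 10, 5, 6, 7].
  Check: interpolating c through the α_i gives m(x) = 1 + 7·x (degree < 2) with m(α_i) = c_i for every i, so c is indeed a codeword.


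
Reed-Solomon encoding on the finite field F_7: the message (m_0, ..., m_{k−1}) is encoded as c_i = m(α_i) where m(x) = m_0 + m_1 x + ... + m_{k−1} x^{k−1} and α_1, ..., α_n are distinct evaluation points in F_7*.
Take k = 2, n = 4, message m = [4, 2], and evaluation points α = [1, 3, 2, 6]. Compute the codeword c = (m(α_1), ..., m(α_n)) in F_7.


c = [6, 3, 1, 2]

Message polynomial: m(x) = 4 + 2·x (mod 7).
For each evaluation point α_i, compute m(α_i) mod 7:
  α_1 = 1: Horner steps 2 → 6, so m(1) = 6.
  α_2 = 3: Horner steps 2 → 3, so m(3) = 3.
  α_3 = 2: Horner steps 2 → 1, so m(2) = 1.
  α_4 = 6: Horner steps 2 → 2, so m(6) = 2.
Codeword c = [6, 3, 1, 2] ∈ F_7^4.


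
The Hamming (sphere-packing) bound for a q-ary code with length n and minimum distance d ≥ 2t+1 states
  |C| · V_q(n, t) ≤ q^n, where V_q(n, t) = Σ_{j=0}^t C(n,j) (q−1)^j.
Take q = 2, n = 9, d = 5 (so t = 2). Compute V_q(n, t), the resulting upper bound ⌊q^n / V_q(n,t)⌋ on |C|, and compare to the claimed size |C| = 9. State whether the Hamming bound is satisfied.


V_q(n, t) = 46, q^n = 512, Hamming bound = 11, |C| = 9 ≤ bound (satisfied).

Step 1: Compute V_q(n, t) = Σ_{j=0}^2 C(n, j) (q−1)^j.
  j = 0: C(9,0)·(1)^0 = 1·1 = 1.
  j = 1: C(9,1)·(1)^1 = 9·1 = 9.
  j = 2: C(9,2)·(1)^2 = 36·1 = 36.
  V_q(n, t) = 1 + 9 + 36 = 46.
Step 2: q^n = 2^9 = 512.
Step 3: Hamming bound ⌊q^n / V_q(n,t)⌋ = ⌊512/46⌋ = 11.
Step 4: Compare |C| = 9 to 11: satisfied.
The claimed |C| lies below the Hamming bound.


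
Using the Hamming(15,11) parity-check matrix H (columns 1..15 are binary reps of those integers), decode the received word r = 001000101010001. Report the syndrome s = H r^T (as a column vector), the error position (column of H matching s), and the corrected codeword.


s = (1, 0, 0, 1)^T, error position = 9, corrected codeword c = 001000100010001

Compute s = H r^T mod 2 one row at a time:
  s_1 = 0 + 1 + 0 + 1 + 0 + 0 + 0 + 1 = 3 ≡ 1 (mod 2).
  s_2 = 0 + 0 + 0 + 1 + 0 + 0 + 0 + 1 = 2 ≡ 0 (mod 2).
  s_3 = 0 + 1 + 0 + 1 + 0 + 1 + 0 + 1 = 4 ≡ 0 (mod 2).
  s_4 = 0 + 1 + 0 + 1 + 1 + 1 + 0 + 1 = 5 ≡ 1 (mod 2).
s = (1, 0, 0, 1)^T — this equals column 9 of H (binary 1001), so error is at position 9.
Correct: flip bit 9 of r = 001000101010001 to get c = 001000100010001.


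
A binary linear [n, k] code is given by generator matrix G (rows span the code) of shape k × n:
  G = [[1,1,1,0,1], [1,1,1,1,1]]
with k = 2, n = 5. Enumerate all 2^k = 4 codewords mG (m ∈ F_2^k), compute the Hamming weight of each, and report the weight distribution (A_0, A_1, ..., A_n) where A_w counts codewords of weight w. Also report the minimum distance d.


Weight distribution: A_0 = 1, A_1 = 1, A_4 = 1, A_5 = 1. Minimum distance d = 1.

Enumerate all 2^2 = 4 messages m ∈ F_2^2.
For each, compute codeword c = mG in F_2^5, then tally its weight.
  m = 00 → c = 00000, weight = 0.
  m = 10 → c = 11101, weight = 4.
  m = 01 → c = 11111, weight = 5.
  m = 11 → c = 00010, weight = 1.
Tally weights:
  weight 0: 1 codewords.
  weight 1: 1 codewords.
  weight 4: 1 codewords.
  weight 5: 1 codewords.
Minimum distance d = smallest w > 0 with A_w > 0 = 1.
Sanity: Σ A_w = 4 = 2^2 = 4 ✓.


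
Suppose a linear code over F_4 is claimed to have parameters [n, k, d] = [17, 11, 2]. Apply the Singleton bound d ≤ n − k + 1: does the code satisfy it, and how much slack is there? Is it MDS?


Singleton RHS = n − k + 1 = 7, slack = 5, bound satisfied, not MDS.

Singleton bound: d ≤ n − k + 1.
Here n = 17, k = 11, so n − k + 1 = 7.
Given d = 2, check d ≤ 7: YES.
Slack = (n − k + 1) − d = 5.
The code is NOT MDS (slack = 5 > 0).
Description: the claimed parameters are [17, 11, 2]_4; such a code would be non-MDS.
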